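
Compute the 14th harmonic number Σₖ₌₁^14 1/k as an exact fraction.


H_14 = 1/1 + 1/2 + 1/3 + ... + 1/14
= 1171733/360360
≈ 3.2516

H_14 = 1171733/360360 ≈ 3.2516


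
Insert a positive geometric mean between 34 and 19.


GM = √(34×19) = √646 = 25.4165

GM = 25.4165


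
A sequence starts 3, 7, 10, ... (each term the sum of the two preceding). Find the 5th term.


Computing iteratively: 3, 7, 10, 17, 27
a_5 = 27

a_5 = 27


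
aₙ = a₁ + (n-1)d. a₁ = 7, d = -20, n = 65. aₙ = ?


aₙ = a₁ + (n-1)d
= 7 + (65-1)×-20
= 7 - 1280
= -1273

a_65 = -1273


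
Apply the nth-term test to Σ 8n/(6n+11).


lim(n→∞) 8n/(6n+11) = 8/6 = 4/3  (divide numerator and denominator by n)
lim aₙ = 4/3 ≠ 0 → series DIVERGES

Diverges (lim aₙ = 4/3 ≠ 0)


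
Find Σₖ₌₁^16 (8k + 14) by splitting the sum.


Σ(8k+14) = 8·Σk + 14·n
= 8·136 + 14·16
= 1088 + 224 = 1312

Σ = 1312


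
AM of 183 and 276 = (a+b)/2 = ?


AM = (183 + 276)/2 = 459/2 = 229.5

AM = 229.5


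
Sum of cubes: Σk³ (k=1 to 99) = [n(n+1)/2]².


n(n+1)/2 = 99×100/2 = 4950
Σk³ = 4950² = 24502500

Σk³ = 24502500


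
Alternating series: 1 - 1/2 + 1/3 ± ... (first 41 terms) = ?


S = 1 - 1/2 + 1/3 - 1/4 + 1/5 - 1/6 + 1/7 - 1/8 ± ...
= 0.7052
(Full series converges to +ln(2) ≈ +0.6931)

S_41 = 0.7052


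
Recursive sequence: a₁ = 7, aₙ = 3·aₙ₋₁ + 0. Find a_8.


Computing step by step:
a_1 = 7
a_2 = 21
a_3 = 63
a_4 = 189
a_5 = 567
a_6 = 1701
a_7 = 5103
a_8 = 15309


a_8 = 15309


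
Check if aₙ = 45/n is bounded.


a₁ = 45, a₂ = 45/2, a₃ = 45/3, ...
0 < aₙ ≤ 45 for all n ≥ 1
Lower bound: 0, Upper bound: 45
The sequence IS bounded

Bounded (0 < aₙ ≤ 45)


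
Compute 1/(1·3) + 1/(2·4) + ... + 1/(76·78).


1/(k(k+2)) = (1/2)·(1/k - 1/(k+2)) (partial fractions)
Telescoping: Σ = (1/2)·(1 + 1/2 - 1/77 - 1/78) = 4427/6006

Sum = 4427/6006


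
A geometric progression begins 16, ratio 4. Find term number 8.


aₙ = a₁·r^(n-1)
= 16×4^7
= 16×16384
= 262144

a_8 = 262144


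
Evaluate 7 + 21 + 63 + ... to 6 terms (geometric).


Sₙ = 7×(3^6 - 1)/(3 - 1)
= 7×(729 - 1)/2
= 7×728/2
= 2548

S_6 = 2548


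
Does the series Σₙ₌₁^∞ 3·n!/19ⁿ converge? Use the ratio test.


aₙ = 3·n!/19^n
a_{n+1}/aₙ = (n+1)!/19^(n+1) × 19^n/n!  (constant 3 cancels)
= (n+1)/19
L = lim(n→∞) (n+1)/19 = ∞
L > 1 → series DIVERGES

Diverges (ratio test: L = ∞ > 1)


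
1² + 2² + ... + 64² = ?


n = 64
n(n+1)(2n+1)/6 = 64×65×129/6
= 536640/6 = 89440

Σk² = 89440


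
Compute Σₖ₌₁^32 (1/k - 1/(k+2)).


Telescoping with gap 2: two head and two tail terms survive.
= (1 + 1/2) - (1/33 + 1/34)
= 3/2 - 1/33 - 1/34 = 808/561

Sum = 808/561


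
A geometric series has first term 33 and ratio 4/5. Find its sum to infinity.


S∞ = a₁/(1-r) = 33/(1 - 4/5)
= 33/(1/5)
= 165

S∞ = 165


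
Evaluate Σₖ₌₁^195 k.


n(n+1)/2 = 195×196/2 = 38220/2 = 19110

Σk = 19110


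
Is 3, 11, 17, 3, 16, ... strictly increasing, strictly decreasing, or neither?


Differences: 8, 6, -14, 13
Difference at position 1 is +8 (> 0) but position 3 is -14 (< 0) — sequence both rises and falls
→ NOT monotonic

Not monotonic


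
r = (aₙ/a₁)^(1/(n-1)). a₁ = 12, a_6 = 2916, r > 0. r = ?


r^(n-1) = aₙ/a₁
r^5 = 2916/12 = 243
r = 243^(1/5)
= 3

r = 3


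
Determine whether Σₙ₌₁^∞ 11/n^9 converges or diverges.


p-series test: Σ c/n^p converges if p > 1, diverges if p ≤ 1 (constant c > 0 doesn't affect convergence).
p = 9
9 > 1 → CONVERGES

Converges (p = 9 > 1)


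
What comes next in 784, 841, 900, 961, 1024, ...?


Pattern: perfect squares: n²
Terms: 784, 841, 900, 961, 1024
Next term = 1089

Next term = 1089


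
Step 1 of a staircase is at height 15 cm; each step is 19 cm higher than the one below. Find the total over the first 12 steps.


aₙ = 15 + (12-1)×19 = 224
Sₙ = n(a₁+aₙ)/2 = 12×(15+224)/2
= 12×239/2 = 1434

S_12 = 1434


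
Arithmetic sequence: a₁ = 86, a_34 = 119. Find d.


d = (aₙ - a₁)/(n-1)
= (119 - 86)/(34-1)
= 33/33 = 1

d = 1


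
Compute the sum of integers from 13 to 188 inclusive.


Σₖ₌13^188 k = Σₖ₌₁^188 k − Σₖ₌₁^12 k
= 188·189/2 − 12·13/2
= 17766 − 78 = 17688

Σk = 17688


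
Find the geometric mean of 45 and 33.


GM = √(45×33) = √1485 = 38.5357

GM = 38.5357


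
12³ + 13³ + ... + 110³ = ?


Σₖ₌12^110 k³ = [110·111/2]² − [11·12/2]²
= 37271025 − 4356 = 37266669

Σk³ = 37266669


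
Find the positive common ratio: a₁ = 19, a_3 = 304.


r^(n-1) = aₙ/a₁
r^2 = 304/19 = 16
r = 16^(1/2)
= ±4; taking r > 0 gives r = 4

r = 4


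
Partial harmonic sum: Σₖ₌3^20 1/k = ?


Σₖ₌3^20 1/k = 1/3 + 1/4 + 1/5 + ... + 1/20
= 32555879/15519504
≈ 2.0977

Sum = 32555879/15519504 ≈ 2.0977


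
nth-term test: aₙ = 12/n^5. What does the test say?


lim(n→∞) 12/n^5 = 0
lim aₙ = 0 → nth-term test is INCONCLUSIVE
(Need other tests; this is actually a convergent p-series with p=5 > 1)

Inconclusive (lim aₙ = 0; need another test)


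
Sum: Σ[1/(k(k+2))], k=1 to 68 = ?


1/(k(k+2)) = (1/2)·(1/k - 1/(k+2)) (partial fractions)
Telescoping: Σ = (1/2)·(1 + 1/2 - 1/69 - 1/70) = 3553/4830

Sum = 3553/4830


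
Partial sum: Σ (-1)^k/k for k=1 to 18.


S = -1 + 1/2 - 1/3 + 1/4 - 1/5 + 1/6 - 1/7 + 1/8 ± ...
= -0.6661
(Full series converges to -ln(2) ≈ -0.6931)

S_18 = -0.6661


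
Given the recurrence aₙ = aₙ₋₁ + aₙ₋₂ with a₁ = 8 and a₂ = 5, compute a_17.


Computing iteratively: 8, 5, 13, 18, 31, 49, 80, 129, 209, 338, 547, 885, ...
a_17 = 9815

a_17 = 9815


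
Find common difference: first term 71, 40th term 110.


d = (aₙ - a₁)/(n-1)
= (110 - 71)/(40-1)
= 39/39 = 1

d = 1


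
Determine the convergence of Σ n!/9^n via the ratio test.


aₙ = n!/9^n
a_{n+1}/aₙ = (n+1)!/9^(n+1) × 9^n/n!
= (n+1)/9
L = lim(n→∞) (n+1)/9 = ∞
L > 1 → series DIVERGES

Diverges (ratio test: L = ∞ > 1)


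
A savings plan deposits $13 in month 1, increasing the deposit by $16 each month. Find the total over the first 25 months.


aₙ = 13 + (25-1)×16 = 397
Sₙ = n(a₁+aₙ)/2 = 25×(13+397)/2
= 25×410/2 = 5125

S_25 = 5125


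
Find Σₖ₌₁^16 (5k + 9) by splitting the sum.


Σ(5k+9) = 5·Σk + 9·n
= 5·136 + 9·16
= 680 + 144 = 824

Σ = 824


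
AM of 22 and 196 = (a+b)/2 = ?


AM = (22 + 196)/2 = 218/2 = 109

AM = 109


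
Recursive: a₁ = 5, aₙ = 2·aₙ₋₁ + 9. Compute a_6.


Computing step by step:
a_1 = 5
a_2 = 19
a_3 = 47
a_4 = 103
a_5 = 215
a_6 = 439


a_6 = 439


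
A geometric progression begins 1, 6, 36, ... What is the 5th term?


aₙ = a₁·r^(n-1)
= 1×6^4
= 1×1296
= 1296

a_5 = 1296


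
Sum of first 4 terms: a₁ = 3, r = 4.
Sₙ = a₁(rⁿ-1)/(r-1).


Sₙ = 3×(4^4 - 1)/(4 - 1)
= 3×(256 - 1)/3
= 3×255/3
= 255

S_4 = 255


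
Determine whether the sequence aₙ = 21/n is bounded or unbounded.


a₁ = 21, a₂ = 21/2, a₃ = 21/3, ...
0 < aₙ ≤ 21 for all n ≥ 1
Lower bound: 0, Upper bound: 21
The sequence IS bounded

Bounded (0 < aₙ ≤ 21)


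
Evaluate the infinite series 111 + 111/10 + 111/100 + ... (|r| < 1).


S∞ = a₁/(1-r) = 111/(1 - 1/10)
= 111/(9/10)
= 370/3

S∞ = 370/3


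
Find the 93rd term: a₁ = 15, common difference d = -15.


aₙ = a₁ + (n-1)d
= 15 + (93-1)×-15
= 15 - 1380
= -1365

a_93 = -1365


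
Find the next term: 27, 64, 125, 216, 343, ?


Pattern: perfect cubes: n³
Terms: 27, 64, 125, 216, 343
Next term = 512

Next term = 512


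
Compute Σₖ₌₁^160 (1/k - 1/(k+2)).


Telescoping with gap 2: two head and two tail terms survive.
= (1 + 1/2) - (1/161 + 1/162)
= 3/2 - 1/161 - 1/162 = 19400/13041

Sum = 19400/13041


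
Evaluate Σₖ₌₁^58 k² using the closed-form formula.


n = 58
n(n+1)(2n+1)/6 = 58×59×117/6
= 400374/6 = 66729

Σk² = 66729


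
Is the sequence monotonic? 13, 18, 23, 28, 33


Differences: 5, 5, 5, 5
All differences > 0 → strictly INCREASING

Monotonically increasing


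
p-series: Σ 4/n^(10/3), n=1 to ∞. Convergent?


p-series test: Σ c/n^p converges if p > 1, diverges if p ≤ 1 (constant c > 0 doesn't affect convergence).
p = 10/3
10/3 > 1 → CONVERGES

Converges (p = 10/3 > 1)


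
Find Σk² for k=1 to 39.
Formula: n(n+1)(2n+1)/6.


n = 39
n(n+1)(2n+1)/6 = 39×40×79/6
= 123240/6 = 20540

Σk² = 20540


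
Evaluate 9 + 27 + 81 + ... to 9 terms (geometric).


Sₙ = 9×(3^9 - 1)/(3 - 1)
= 9×(19683 - 1)/2
= 9×19682/2
= 88569

S_9 = 88569


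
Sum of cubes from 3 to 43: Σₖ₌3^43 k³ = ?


Σₖ₌3^43 k³ = [43·44/2]² − [2·3/2]²
= 894916 − 9 = 894907

Σk³ = 894907


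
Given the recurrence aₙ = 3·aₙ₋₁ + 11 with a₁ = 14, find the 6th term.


Computing step by step:
a_1 = 14
a_2 = 53
a_3 = 170
a_4 = 521
a_5 = 1574
a_6 = 4733


a_6 = 4733


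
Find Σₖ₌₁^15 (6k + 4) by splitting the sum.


Σ(6k+4) = 6·Σk + 4·n
= 6·120 + 4·15
= 720 + 60 = 780

Σ = 780


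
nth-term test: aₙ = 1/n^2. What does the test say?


lim(n→∞) 1/n^2 = 0
lim aₙ = 0 → nth-term test is INCONCLUSIVE
(Need other tests; this is actually a convergent p-series with p=2 > 1)

Inconclusive (lim aₙ = 0; need another test)


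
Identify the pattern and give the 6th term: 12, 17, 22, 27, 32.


Pattern: arithmetic (d=5)
Terms: 12, 17, 22, 27, 32
Next term = 37

Next term = 37


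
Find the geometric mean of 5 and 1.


GM = √(5×1) = √5 = 2.2361

GM = 2.2361


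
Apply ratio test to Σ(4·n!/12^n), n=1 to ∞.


aₙ = 4·n!/12^n
a_{n+1}/aₙ = (n+1)!/12^(n+1) × 12^n/n!  (constant 4 cancels)
= (n+1)/12
L = lim(n→∞) (n+1)/12 = ∞
L > 1 → series DIVERGES

Diverges (ratio test: L = ∞ > 1)


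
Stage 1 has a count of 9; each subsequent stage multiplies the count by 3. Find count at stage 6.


aₙ = a₁·r^(n-1)
= 9×3^5
= 9×243
= 2187

a_6 = 2187


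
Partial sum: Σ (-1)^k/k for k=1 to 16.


S = -1 + 1/2 - 1/3 + 1/4 - 1/5 + 1/6 - 1/7 + 1/8 ± ...
= -0.6629
(Full series converges to -ln(2) ≈ -0.6931)

S_16 = -0.6629


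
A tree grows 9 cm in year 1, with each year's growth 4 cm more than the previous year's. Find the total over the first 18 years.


aₙ = 9 + (18-1)×4 = 77
Sₙ = n(a₁+aₙ)/2 = 18×(9+77)/2
= 18×86/2 = 774

S_18 = 774


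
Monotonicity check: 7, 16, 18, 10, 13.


Differences: 9, 2, -8, 3
Difference at position 1 is +9 (> 0) but position 3 is -8 (< 0) — sequence both rises and falls
→ NOT monotonic

Not monotonic


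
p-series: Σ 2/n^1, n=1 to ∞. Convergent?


p-series test: Σ c/n^p converges if p > 1, diverges if p ≤ 1 (constant c > 0 doesn't affect convergence).
p = 1
1 ≤ 1 → DIVERGES

Diverges (p = 1 ≤ 1)


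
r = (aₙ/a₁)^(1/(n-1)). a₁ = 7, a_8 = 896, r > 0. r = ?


r^(n-1) = aₙ/a₁
r^7 = 896/7 = 128
r = 128^(1/7)
= 2

r = 2


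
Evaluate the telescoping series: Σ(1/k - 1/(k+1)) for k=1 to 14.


Telescoping: adjacent terms cancel.
= 1/1 - 1/15
= 1 - 1/15 = 14/15

Sum = 14/15


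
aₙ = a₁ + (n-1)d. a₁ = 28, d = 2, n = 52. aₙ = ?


aₙ = a₁ + (n-1)d
= 28 + (52-1)×2
= 28 + 102
= 130

a_52 = 130


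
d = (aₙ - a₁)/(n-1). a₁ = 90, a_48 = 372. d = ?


d = (aₙ - a₁)/(n-1)
= (372 - 90)/(48-1)
= 282/47 = 6

d = 6


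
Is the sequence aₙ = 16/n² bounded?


a₁ = 16, a₂ = 16/4, a₃ = 16/9, ...
0 < aₙ ≤ 16 for all n ≥ 1
The sequence IS bounded

Bounded (0 < aₙ ≤ 16)


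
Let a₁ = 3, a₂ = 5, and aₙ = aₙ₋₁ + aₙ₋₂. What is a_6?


Computing iteratively: 3, 5, 8, 13, 21, 34
a_6 = 34

a_6 = 34


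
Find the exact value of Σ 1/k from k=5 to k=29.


Σₖ₌5^29 1/k = 1/5 + 1/6 + 1/7 + ... + 1/29
= 4374776588887/2329089562800
≈ 1.8783

Sum = 4374776588887/2329089562800 ≈ 1.8783


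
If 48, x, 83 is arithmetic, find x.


AM = (48 + 83)/2 = 131/2 = 65.5

AM = 65.5


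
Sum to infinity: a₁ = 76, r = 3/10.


S∞ = a₁/(1-r) = 76/(1 - 3/10)
= 76/(7/10)
= 760/7

S∞ = 760/7


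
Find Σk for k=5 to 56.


Σₖ₌5^56 k = Σₖ₌₁^56 k − Σₖ₌₁^4 k
= 56·57/2 − 4·5/2
= 1596 − 10 = 1586

Σk = 1586


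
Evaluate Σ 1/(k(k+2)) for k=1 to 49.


1/(k(k+2)) = (1/2)·(1/k - 1/(k+2)) (partial fractions)
Telescoping: Σ = (1/2)·(1 + 1/2 - 1/50 - 1/51) = 931/1275

Sum = 931/1275


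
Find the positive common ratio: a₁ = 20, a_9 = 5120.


r^(n-1) = aₙ/a₁
r^8 = 5120/20 = 256
r = 256^(1/8)
= ±2; taking r > 0 gives r = 2

r = 2


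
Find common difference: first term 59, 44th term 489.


d = (aₙ - a₁)/(n-1)
= (489 - 59)/(44-1)
= 430/43 = 10

d = 10


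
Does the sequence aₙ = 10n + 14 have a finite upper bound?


aₙ = 10n + 14 → as n→∞, aₙ→∞
No finite upper bound exists
The sequence is UNBOUNDED

Unbounded (aₙ → ∞ as n → ∞)


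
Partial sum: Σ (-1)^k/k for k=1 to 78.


S = -1 + 1/2 - 1/3 + 1/4 - 1/5 + 1/6 - 1/7 + 1/8 ± ...
= -0.6868
(Full series converges to -ln(2) ≈ -0.6931)

S_78 = -0.6868


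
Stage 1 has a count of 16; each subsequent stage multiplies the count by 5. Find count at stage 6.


aₙ = a₁·r^(n-1)
= 16×5^5
= 16×3125
= 50000

a_6 = 50000


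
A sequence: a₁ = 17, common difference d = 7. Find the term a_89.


aₙ = a₁ + (n-1)d
= 17 + (89-1)×7
= 17 + 616
= 633

a_89 = 633


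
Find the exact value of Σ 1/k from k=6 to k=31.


Σₖ₌6^31 1/k = 1/6 + 1/7 + 1/8 + ... + 1/31
= 125913534410497/72201776446800
≈ 1.7439

Sum = 125913534410497/72201776446800 ≈ 1.7439


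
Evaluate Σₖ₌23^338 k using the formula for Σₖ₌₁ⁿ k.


Σₖ₌23^338 k = Σₖ₌₁^338 k − Σₖ₌₁^22 k
= 338·339/2 − 22·23/2
= 57291 − 253 = 57038

Σk = 57038


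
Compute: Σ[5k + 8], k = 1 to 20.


Σ(5k+8) = 5·Σk + 8·n
= 5·210 + 8·20
= 1050 + 160 = 1210

Σ = 1210


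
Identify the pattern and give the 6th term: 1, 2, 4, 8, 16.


Pattern: geometric (r=2)
Terms: 1, 2, 4, 8, 16
Next term = 32

Next term = 32


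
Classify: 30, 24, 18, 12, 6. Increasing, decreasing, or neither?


Differences: -6, -6, -6, -6
All differences < 0 → strictly DECREASING

Monotonically decreasing


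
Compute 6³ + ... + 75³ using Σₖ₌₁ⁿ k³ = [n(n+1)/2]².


Σₖ₌6^75 k³ = [75·76/2]² − [5·6/2]²
= 8122500 − 225 = 8122275

Σk³ = 8122275


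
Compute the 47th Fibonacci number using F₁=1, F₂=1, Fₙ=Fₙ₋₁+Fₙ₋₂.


Fibonacci sequence: 1, 1, 2, 3, 5, 8, 13, 21, 34, 55, 89, ...
F(47) = 2971215073

F(47) = 2971215073


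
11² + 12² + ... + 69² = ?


Σₖ₌11^69 k² = Σₖ₌₁^69 k² − Σₖ₌₁^10 k²
= 69·70·139/6 − 10·11·21/6
= 111895 − 385 = 111510

Σk² = 111510


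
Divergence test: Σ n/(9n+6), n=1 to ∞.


lim(n→∞) n/(9n+6) = 1/9 = 1/9  (divide numerator and denominator by n)
lim aₙ = 1/9 ≠ 0 → series DIVERGES

Diverges (lim aₙ = 1/9 ≠ 0)


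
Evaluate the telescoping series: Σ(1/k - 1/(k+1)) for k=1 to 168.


Telescoping: adjacent terms cancel.
= 1/1 - 1/169
= 1 - 1/169 = 168/169

Sum = 168/169


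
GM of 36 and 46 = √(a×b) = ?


GM = √(36×46) = √1656 = 40.694

GM = 40.694


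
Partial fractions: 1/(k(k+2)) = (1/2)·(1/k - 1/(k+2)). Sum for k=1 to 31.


1/(k(k+2)) = (1/2)·(1/k - 1/(k+2)) (partial fractions)
Telescoping: Σ = (1/2)·(1 + 1/2 - 1/32 - 1/33) = 1519/2112

Sum = 1519/2112


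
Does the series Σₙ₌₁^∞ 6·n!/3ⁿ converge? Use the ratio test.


aₙ = 6·n!/3^n
a_{n+1}/aₙ = (n+1)!/3^(n+1) × 3^n/n!  (constant 6 cancels)
= (n+1)/3
L = lim(n→∞) (n+1)/3 = ∞
L > 1 → series DIVERGES

Diverges (ratio test: L = ∞ > 1)


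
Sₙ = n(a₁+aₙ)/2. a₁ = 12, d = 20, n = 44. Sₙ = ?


aₙ = 12 + (44-1)×20 = 872
Sₙ = n(a₁+aₙ)/2 = 44×(12+872)/2
= 44×884/2 = 19448

S_44 = 19448


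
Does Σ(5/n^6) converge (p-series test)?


p-series test: Σ c/n^p converges if p > 1, diverges if p ≤ 1 (constant c > 0 doesn't affect convergence).
p = 6
6 > 1 → CONVERGES

Converges (p = 6 > 1)


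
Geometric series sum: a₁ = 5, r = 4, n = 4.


Sₙ = 5×(4^4 - 1)/(4 - 1)
= 5×(256 - 1)/3
= 5×255/3
= 425

S_4 = 425


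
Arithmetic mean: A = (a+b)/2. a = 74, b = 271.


AM = (74 + 271)/2 = 345/2 = 172.5

AM = 172.5


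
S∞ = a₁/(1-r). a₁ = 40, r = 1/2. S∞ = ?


S∞ = a₁/(1-r) = 40/(1 - 1/2)
= 40/(1/2)
= 80

S∞ = 80


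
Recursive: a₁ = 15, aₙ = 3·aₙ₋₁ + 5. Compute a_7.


Computing step by step:
a_1 = 15
a_2 = 50
a_3 = 155
a_4 = 470
a_5 = 1415
a_6 = 4250
a_7 = 12755


a_7 = 12755


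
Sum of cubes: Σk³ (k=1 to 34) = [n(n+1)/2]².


n(n+1)/2 = 34×35/2 = 595
Σk³ = 595² = 354025

Σk³ = 354025


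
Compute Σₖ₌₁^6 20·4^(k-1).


Sₙ = 20×(4^6 - 1)/(4 - 1)
= 20×(4096 - 1)/3
= 20×4095/3
= 27300

S_6 = 27300


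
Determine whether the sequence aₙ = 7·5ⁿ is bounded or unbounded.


aₙ = 7·5ⁿ → as n→∞, aₙ→∞ (since base 5 > 1)
No finite upper bound exists
The sequence is UNBOUNDED

Unbounded (aₙ → ∞ as n → ∞)


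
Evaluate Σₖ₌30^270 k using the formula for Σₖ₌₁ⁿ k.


Σₖ₌30^270 k = Σₖ₌₁^270 k − Σₖ₌₁^29 k
= 270·271/2 − 29·30/2
= 36585 − 435 = 36150

Σk = 36150


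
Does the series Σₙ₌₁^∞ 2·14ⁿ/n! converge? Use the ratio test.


aₙ = 2·14^n/n!
a_{n+1}/aₙ = 14^(n+1)/(n+1)! × n!/14^n  (constant 2 cancels)
= 14/(n+1)
L = lim(n→∞) 14/(n+1) = 0
L < 1 → series CONVERGES

Converges (ratio test: L = 0 < 1)


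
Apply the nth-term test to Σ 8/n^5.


lim(n→∞) 8/n^5 = 0
lim aₙ = 0 → nth-term test is INCONCLUSIVE
(Need other tests; this is actually a convergent p-series with p=5 > 1)

Inconclusive (lim aₙ = 0; need another test)


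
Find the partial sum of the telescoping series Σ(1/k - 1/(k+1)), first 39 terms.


Telescoping: adjacent terms cancel.
= 1/1 - 1/40
= 1 - 1/40 = 39/40

Sum = 39/40


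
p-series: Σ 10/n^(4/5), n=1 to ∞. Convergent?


p-series test: Σ c/n^p converges if p > 1, diverges if p ≤ 1 (constant c > 0 doesn't affect convergence).
p = 4/5
4/5 ≤ 1 → DIVERGES

Diverges (p = 4/5 ≤ 1)


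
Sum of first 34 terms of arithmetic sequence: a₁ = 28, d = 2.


aₙ = 28 + (34-1)×2 = 94
Sₙ = n(a₁+aₙ)/2 = 34×(28+94)/2
= 34×122/2 = 2074

S_34 = 2074


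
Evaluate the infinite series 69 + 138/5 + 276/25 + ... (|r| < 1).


S∞ = a₁/(1-r) = 69/(1 - 2/5)
= 69/(3/5)
= 115

S∞ = 115


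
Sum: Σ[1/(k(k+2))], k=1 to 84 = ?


1/(k(k+2)) = (1/2)·(1/k - 1/(k+2)) (partial fractions)
Telescoping: Σ = (1/2)·(1 + 1/2 - 1/85 - 1/86) = 5397/7310

Sum = 5397/7310


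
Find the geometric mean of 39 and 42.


GM = √(39×42) = √1638 = 40.4722

GM = 40.4722


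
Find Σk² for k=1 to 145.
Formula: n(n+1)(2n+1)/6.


n = 145
n(n+1)(2n+1)/6 = 145×146×291/6
= 6160470/6 = 1026745

Σk² = 1026745


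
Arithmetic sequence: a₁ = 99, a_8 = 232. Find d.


d = (aₙ - a₁)/(n-1)
= (232 - 99)/(8-1)
= 133/7 = 19

d = 19


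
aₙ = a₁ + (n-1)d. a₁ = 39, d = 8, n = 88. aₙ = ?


aₙ = a₁ + (n-1)d
= 39 + (88-1)×8
= 39 + 696
= 735

a_88 = 735


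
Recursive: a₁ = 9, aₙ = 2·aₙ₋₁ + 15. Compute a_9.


Computing step by step:
a_1 = 9
a_2 = 33
a_3 = 81
a_4 = 177
a_5 = 369
a_6 = 753
a_7 = 1521
a_8 = 3057
a_9 = 6129


a_9 = 6129


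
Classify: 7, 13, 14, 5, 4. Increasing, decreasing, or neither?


Differences: 6, 1, -9, -1
Difference at position 1 is +6 (> 0) but position 3 is -9 (< 0) — sequence both rises and falls
→ NOT monotonic

Not monotonic


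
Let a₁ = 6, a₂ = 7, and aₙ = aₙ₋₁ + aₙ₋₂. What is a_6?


Computing iteratively: 6, 7, 13, 20, 33, 53
a_6 = 53

a_6 = 53


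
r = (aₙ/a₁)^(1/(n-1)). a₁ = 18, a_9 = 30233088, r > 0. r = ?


r^(n-1) = aₙ/a₁
r^8 = 30233088/18 = 1679616
r = 1679616^(1/8)
= ±6; taking r > 0 gives r = 6

r = 6


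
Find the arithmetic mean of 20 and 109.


AM = (20 + 109)/2 = 129/2 = 64.5

AM = 64.5


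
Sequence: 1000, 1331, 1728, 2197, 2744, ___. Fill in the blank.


Pattern: perfect cubes: n³
Terms: 1000, 1331, 1728, 2197, 2744
Next term = 3375

Next term = 3375


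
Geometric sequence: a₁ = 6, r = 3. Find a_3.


aₙ = a₁·r^(n-1)
= 6×3^2
= 6×9
= 54

a_3 = 54


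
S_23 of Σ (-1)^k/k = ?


S = -1 + 1/2 - 1/3 + 1/4 - 1/5 + 1/6 - 1/7 + 1/8 ± ...
= -0.7144
(Full series converges to -ln(2) ≈ -0.6931)

S_23 = -0.7144


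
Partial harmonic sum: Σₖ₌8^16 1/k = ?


Σₖ₌8^16 1/k = 1/8 + 1/9 + 1/10 + 1/11 + 1/12 + 1/13 + 1/14 + 1/15 + 1/16
= 113567/144144
≈ 0.7879

Sum = 113567/144144 ≈ 0.7879


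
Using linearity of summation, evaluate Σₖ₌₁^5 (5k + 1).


Σ(5k+1) = 5·Σk + 1·n
= 5·15 + 1·5
= 75 + 5 = 80

Σ = 80


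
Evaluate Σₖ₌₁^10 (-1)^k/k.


S = -1 + 1/2 - 1/3 + 1/4 - 1/5 + 1/6 - 1/7 + 1/8 ± ...
= -0.6456
(Full series converges to -ln(2) ≈ -0.6931)

S_10 = -0.6456


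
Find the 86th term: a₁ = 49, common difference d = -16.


aₙ = a₁ + (n-1)d
= 49 + (86-1)×-16
= 49 - 1360
= -1311

a_86 = -1311


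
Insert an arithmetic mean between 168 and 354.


AM = (168 + 354)/2 = 522/2 = 261

AM = 261


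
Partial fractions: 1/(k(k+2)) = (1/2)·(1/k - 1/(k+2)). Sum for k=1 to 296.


1/(k(k+2)) = (1/2)·(1/k - 1/(k+2)) (partial fractions)
Telescoping: Σ = (1/2)·(1 + 1/2 - 1/297 - 1/298) = 33041/44253

Sum = 33041/44253


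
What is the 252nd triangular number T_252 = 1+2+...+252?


n(n+1)/2 = 252×253/2 = 63756/2 = 31878

Σk = 31878


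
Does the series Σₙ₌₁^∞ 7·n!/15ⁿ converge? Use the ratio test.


aₙ = 7·n!/15^n
a_{n+1}/aₙ = (n+1)!/15^(n+1) × 15^n/n!  (constant 7 cancels)
= (n+1)/15
L = lim(n→∞) (n+1)/15 = ∞
L > 1 → series DIVERGES

Diverges (ratio test: L = ∞ > 1)


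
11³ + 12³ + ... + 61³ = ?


Σₖ₌11^61 k³ = [61·62/2]² − [10·11/2]²
= 3575881 − 3025 = 3572856

Σk³ = 3572856


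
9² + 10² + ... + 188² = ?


Σₖ₌9^188 k² = Σₖ₌₁^188 k² − Σₖ₌₁^8 k²
= 188·189·377/6 − 8·9·17/6
= 2232594 − 204 = 2232390

Σk² = 2232390


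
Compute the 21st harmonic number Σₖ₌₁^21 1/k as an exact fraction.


H_21 = 1/1 + 1/2 + 1/3 + ... + 1/21
= 18858053/5173168
≈ 3.6454

H_21 = 18858053/5173168 ≈ 3.6454


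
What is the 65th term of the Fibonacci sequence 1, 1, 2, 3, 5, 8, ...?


Fibonacci sequence: 1, 1, 2, 3, 5, 8, 13, 21, 34, 55, 89, ...
F(65) = 17167680177565

F(65) = 17167680177565


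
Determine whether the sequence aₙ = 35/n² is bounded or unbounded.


a₁ = 35, a₂ = 35/4, a₃ = 35/9, ...
0 < aₙ ≤ 35 for all n ≥ 1
The sequence IS bounded

Bounded (0 < aₙ ≤ 35)


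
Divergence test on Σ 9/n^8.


lim(n→∞) 9/n^8 = 0
lim aₙ = 0 → nth-term test is INCONCLUSIVE
(Need other tests; this is actually a convergent p-series with p=8 > 1)

Inconclusive (lim aₙ = 0; need another test)


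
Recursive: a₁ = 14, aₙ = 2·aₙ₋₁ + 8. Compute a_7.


Computing step by step:
a_1 = 14
a_2 = 36
a_3 = 80
a_4 = 168
a_5 = 344
a_6 = 696
a_7 = 1400


a_7 = 1400


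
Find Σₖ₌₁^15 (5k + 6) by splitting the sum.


Σ(5k+6) = 5·Σk + 6·n
= 5·120 + 6·15
= 600 + 90 = 690

Σ = 690


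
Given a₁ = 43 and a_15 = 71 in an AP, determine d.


d = (aₙ - a₁)/(n-1)
= (71 - 43)/(15-1)
= 28/14 = 2

d = 2


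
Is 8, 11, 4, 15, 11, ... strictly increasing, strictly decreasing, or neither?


Differences: 3, -7, 11, -4
Difference at position 1 is +3 (> 0) but position 2 is -7 (< 0) — sequence both rises and falls
→ NOT monotonic

Not monotonic


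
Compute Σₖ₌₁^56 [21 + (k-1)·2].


aₙ = 21 + (56-1)×2 = 131
Sₙ = n(a₁+aₙ)/2 = 56×(21+131)/2
= 56×152/2 = 4256

S_56 = 4256


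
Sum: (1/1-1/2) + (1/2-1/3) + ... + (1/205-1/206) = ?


Telescoping: adjacent terms cancel.
= 1/1 - 1/206
= 1 - 1/206 = 205/206

Sum = 205/206


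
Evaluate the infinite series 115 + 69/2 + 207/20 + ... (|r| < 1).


S∞ = a₁/(1-r) = 115/(1 - 3/10)
= 115/(7/10)
= 1150/7

S∞ = 1150/7


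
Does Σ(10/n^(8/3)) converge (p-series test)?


p-series test: Σ c/n^p converges if p > 1, diverges if p ≤ 1 (constant c > 0 doesn't affect convergence).
p = 8/3
8/3 > 1 → CONVERGES

Converges (p = 8/3 > 1)


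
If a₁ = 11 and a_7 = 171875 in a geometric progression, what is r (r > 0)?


r^(n-1) = aₙ/a₁
r^6 = 171875/11 = 15625
r = 15625^(1/6)
= ±5; taking r > 0 gives r = 5

r = 5


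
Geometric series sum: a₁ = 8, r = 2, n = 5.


Sₙ = 8×(2^5 - 1)/(2 - 1)
= 8×(32 - 1)/1
= 8×31/1
= 248

S_5 = 248


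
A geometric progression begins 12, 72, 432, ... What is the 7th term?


aₙ = a₁·r^(n-1)
= 12×6^6
= 12×46656
= 559872

a_7 = 559872


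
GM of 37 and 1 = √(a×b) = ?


GM = √(37×1) = √37 = 6.0828

GM = 6.0828


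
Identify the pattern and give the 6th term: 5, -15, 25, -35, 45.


Pattern: alternating sign, magnitude arithmetic (d=10)
Terms: 5, -15, 25, -35, 45
Next term = -55

Next term = -55


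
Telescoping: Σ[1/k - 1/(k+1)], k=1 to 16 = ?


Telescoping: adjacent terms cancel.
= 1/1 - 1/17
= 1 - 1/17 = 16/17

Sum = 16/17


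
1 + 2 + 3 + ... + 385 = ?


n(n+1)/2 = 385×386/2 = 148610/2 = 74305

Σk = 74305


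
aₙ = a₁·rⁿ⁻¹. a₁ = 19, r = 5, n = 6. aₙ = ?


aₙ = a₁·r^(n-1)
= 19×5^5
= 19×3125
= 59375

a_6 = 59375


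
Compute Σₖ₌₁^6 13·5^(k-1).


Sₙ = 13×(5^6 - 1)/(5 - 1)
= 13×(15625 - 1)/4
= 13×15624/4
= 50778

S_6 = 50778


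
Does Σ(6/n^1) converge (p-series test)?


p-series test: Σ c/n^p converges if p > 1, diverges if p ≤ 1 (constant c > 0 doesn't affect convergence).
p = 1
1 ≤ 1 → DIVERGES

Diverges (p = 1 ≤ 1)


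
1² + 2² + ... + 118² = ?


n = 118
n(n+1)(2n+1)/6 = 118×119×237/6
= 3327954/6 = 554659

Σk² = 554659


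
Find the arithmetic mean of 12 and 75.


AM = (12 + 75)/2 = 87/2 = 43.5

AM = 43.5


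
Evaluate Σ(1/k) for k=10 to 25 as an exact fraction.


Σₖ₌10^25 1/k = 1/10 + 1/11 + 1/12 + ... + 1/25
= 26422849771/26771144400
≈ 0.987

Sum = 26422849771/26771144400 ≈ 0.987


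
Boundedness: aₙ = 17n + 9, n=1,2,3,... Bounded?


aₙ = 17n + 9 → as n→∞, aₙ→∞
No finite upper bound exists
The sequence is UNBOUNDED

Unbounded (aₙ → ∞ as n → ∞)


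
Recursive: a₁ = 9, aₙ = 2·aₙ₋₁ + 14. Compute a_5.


Computing step by step:
a_1 = 9
a_2 = 32
a_3 = 78
a_4 = 170
a_5 = 354


a_5 = 354


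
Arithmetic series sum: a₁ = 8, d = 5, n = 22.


aₙ = 8 + (22-1)×5 = 113
Sₙ = n(a₁+aₙ)/2 = 22×(8+113)/2
= 22×121/2 = 1331

S_22 = 1331


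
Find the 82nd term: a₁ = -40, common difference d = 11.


aₙ = a₁ + (n-1)d
= -40 + (82-1)×11
= -40 + 891
= 851

a_82 = 851


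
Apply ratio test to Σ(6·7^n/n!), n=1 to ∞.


aₙ = 6·7^n/n!
a_{n+1}/aₙ = 7^(n+1)/(n+1)! × n!/7^n  (constant 6 cancels)
= 7/(n+1)
L = lim(n→∞) 7/(n+1) = 0
L < 1 → series CONVERGES

Converges (ratio test: L = 0 < 1)


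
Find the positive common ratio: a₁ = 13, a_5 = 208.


r^(n-1) = aₙ/a₁
r^4 = 208/13 = 16
r = 16^(1/4)
= ±2; taking r > 0 gives r = 2

r = 2


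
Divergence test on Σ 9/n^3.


lim(n→∞) 9/n^3 = 0
lim aₙ = 0 → nth-term test is INCONCLUSIVE
(Need other tests; this is actually a convergent p-series with p=3 > 1)

Inconclusive (lim aₙ = 0; need another test)


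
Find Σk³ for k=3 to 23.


Σₖ₌3^23 k³ = [23·24/2]² − [2·3/2]²
= 76176 − 9 = 76167

Σk³ = 76167


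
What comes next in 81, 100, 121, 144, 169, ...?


Pattern: perfect squares: n²
Terms: 81, 100, 121, 144, 169
Next term = 196

Next term = 196


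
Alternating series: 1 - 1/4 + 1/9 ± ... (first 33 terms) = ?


S = 1 - 1/4 + 1/9 - 1/16 + 1/25 - 1/36 + 1/49 - 1/64 ± ...
= 0.8229
(Full series converges to +π²/12 ≈ +0.8225)

S_33 = 0.8229


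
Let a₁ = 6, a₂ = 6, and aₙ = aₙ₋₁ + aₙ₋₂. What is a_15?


Computing iteratively: 6, 6, 12, 18, 30, 48, 78, 126, 204, 330, 534, 864, ...
a_15 = 3660

a_15 = 3660


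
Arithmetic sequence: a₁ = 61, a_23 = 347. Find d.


d = (aₙ - a₁)/(n-1)
= (347 - 61)/(23-1)
= 286/22 = 13

d = 13


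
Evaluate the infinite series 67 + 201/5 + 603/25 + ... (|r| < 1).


S∞ = a₁/(1-r) = 67/(1 - 3/5)
= 67/(2/5)
= 335/2

S∞ = 335/2


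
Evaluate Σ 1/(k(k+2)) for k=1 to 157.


1/(k(k+2)) = (1/2)·(1/k - 1/(k+2)) (partial fractions)
Telescoping: Σ = (1/2)·(1 + 1/2 - 1/158 - 1/159) = 18683/25122

Sum = 18683/25122


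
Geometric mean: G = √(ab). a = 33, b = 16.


GM = √(33×16) = √528 = 22.9783

GM = 22.9783


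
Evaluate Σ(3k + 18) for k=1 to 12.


Σ(3k+18) = 3·Σk + 18·n
= 3·78 + 18·12
= 234 + 216 = 450

Σ = 450


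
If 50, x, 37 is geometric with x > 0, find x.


GM = √(50×37) = √1850 = 43.0116

GM = 43.0116


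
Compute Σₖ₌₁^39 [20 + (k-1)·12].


aₙ = 20 + (39-1)×12 = 476
Sₙ = n(a₁+aₙ)/2 = 39×(20+476)/2
= 39×496/2 = 9672

S_39 = 9672


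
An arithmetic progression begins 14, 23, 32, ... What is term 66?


aₙ = a₁ + (n-1)d
= 14 + (66-1)×9
= 14 + 585
= 599

a_66 = 599


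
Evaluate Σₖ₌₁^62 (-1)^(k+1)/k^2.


S = 1 - 1/4 + 1/9 - 1/16 + 1/25 - 1/36 + 1/49 - 1/64 ± ...
= 0.8223
(Full series converges to +π²/12 ≈ +0.8225)

S_62 = 0.8223


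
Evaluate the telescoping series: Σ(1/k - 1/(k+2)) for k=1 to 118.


Telescoping with gap 2: two head and two tail terms survive.
= (1 + 1/2) - (1/119 + 1/120)
= 3/2 - 1/119 - 1/120 = 21181/14280

Sum = 21181/14280


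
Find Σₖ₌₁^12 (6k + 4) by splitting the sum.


Σ(6k+4) = 6·Σk + 4·n
= 6·78 + 4·12
= 468 + 48 = 516

Σ = 516


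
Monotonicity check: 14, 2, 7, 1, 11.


Differences: -12, 5, -6, 10
Difference at position 2 is +5 (> 0) but position 1 is -12 (< 0) — sequence both rises and falls
→ NOT monotonic

Not monotonic


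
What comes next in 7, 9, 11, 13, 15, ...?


Pattern: arithmetic (d=2)
Terms: 7, 9, 11, 13, 15
Next term = 17

Next term = 17


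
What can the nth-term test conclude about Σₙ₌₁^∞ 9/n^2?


lim(n→∞) 9/n^2 = 0
lim aₙ = 0 → nth-term test is INCONCLUSIVE
(Need other tests; this is actually a convergent p-series with p=2 > 1)

Inconclusive (lim aₙ = 0; need another test)


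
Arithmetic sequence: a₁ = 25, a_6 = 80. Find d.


d = (aₙ - a₁)/(n-1)
= (80 - 25)/(6-1)
= 55/5 = 11

d = 11


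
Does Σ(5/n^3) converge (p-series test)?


p-series test: Σ c/n^p converges if p > 1, diverges if p ≤ 1 (constant c > 0 doesn't affect convergence).
p = 3
3 > 1 → CONVERGES

Converges (p = 3 > 1)


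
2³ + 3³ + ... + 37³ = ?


Σₖ₌2^37 k³ = [37·38/2]² − [1·2/2]²
= 494209 − 1 = 494208

Σk³ = 494208


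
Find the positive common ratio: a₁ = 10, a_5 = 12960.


r^(n-1) = aₙ/a₁
r^4 = 12960/10 = 1296
r = 1296^(1/4)
= ±6; taking r > 0 gives r = 6

r = 6


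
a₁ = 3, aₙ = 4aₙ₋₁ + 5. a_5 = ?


Computing step by step:
a_1 = 3
a_2 = 17
a_3 = 73
a_4 = 297
a_5 = 1193


a_5 = 1193


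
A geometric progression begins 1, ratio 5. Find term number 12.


aₙ = a₁·r^(n-1)
= 1×5^11
= 1×48828125
= 48828125

a_12 = 48828125


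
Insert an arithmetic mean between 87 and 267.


AM = (87 + 267)/2 = 354/2 = 177

AM = 177


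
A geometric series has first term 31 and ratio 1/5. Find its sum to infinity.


S∞ = a₁/(1-r) = 31/(1 - 1/5)
= 31/(4/5)
= 155/4

S∞ = 155/4


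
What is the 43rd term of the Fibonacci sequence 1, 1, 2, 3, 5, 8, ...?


Fibonacci sequence: 1, 1, 2, 3, 5, 8, 13, 21, 34, 55, 89, ...
F(43) = 433494437

F(43) = 433494437


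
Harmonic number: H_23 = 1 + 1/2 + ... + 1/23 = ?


H_23 = 1/1 + 1/2 + 1/3 + ... + 1/23
= 444316699/118982864
≈ 3.7343

H_23 = 444316699/118982864 ≈ 3.7343


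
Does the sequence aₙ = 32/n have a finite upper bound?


a₁ = 32, a₂ = 32/2, a₃ = 32/3, ...
0 < aₙ ≤ 32 for all n ≥ 1
Lower bound: 0, Upper bound: 32
The sequence IS bounded

Bounded (0 < aₙ ≤ 32)


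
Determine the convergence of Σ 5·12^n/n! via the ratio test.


aₙ = 5·12^n/n!
a_{n+1}/aₙ = 12^(n+1)/(n+1)! × n!/12^n  (constant 5 cancels)
= 12/(n+1)
L = lim(n→∞) 12/(n+1) = 0
L < 1 → series CONVERGES

Converges (ratio test: L = 0 < 1)


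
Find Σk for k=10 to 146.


Σₖ₌10^146 k = Σₖ₌₁^146 k − Σₖ₌₁^9 k
= 146·147/2 − 9·10/2
= 10731 − 45 = 10686

Σk = 10686


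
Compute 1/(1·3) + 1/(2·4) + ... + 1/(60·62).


1/(k(k+2)) = (1/2)·(1/k - 1/(k+2)) (partial fractions)
Telescoping: Σ = (1/2)·(1 + 1/2 - 1/61 - 1/62) = 2775/3782

Sum = 2775/3782


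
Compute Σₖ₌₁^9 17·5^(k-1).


Sₙ = 17×(5^9 - 1)/(5 - 1)
= 17×(1953125 - 1)/4
= 17×1953124/4
= 8300777

S_9 = 8300777


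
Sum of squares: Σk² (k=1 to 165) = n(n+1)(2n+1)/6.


n = 165
n(n+1)(2n+1)/6 = 165×166×331/6
= 9066090/6 = 1511015

Σk² = 1511015


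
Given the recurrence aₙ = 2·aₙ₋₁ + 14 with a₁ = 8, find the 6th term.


Computing step by step:
a_1 = 8
a_2 = 30
a_3 = 74
a_4 = 162
a_5 = 338
a_6 = 690


a_6 = 690


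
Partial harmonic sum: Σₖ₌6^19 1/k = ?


Σₖ₌6^19 1/k = 1/6 + 1/7 + 1/8 + ... + 1/19
= 19622959/15519504
≈ 1.2644

Sum = 19622959/15519504 ≈ 1.2644


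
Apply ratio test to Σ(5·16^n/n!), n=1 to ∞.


aₙ = 5·16^n/n!
a_{n+1}/aₙ = 16^(n+1)/(n+1)! × n!/16^n  (constant 5 cancels)
= 16/(n+1)
L = lim(n→∞) 16/(n+1) = 0
L < 1 → series CONVERGES

Converges (ratio test: L = 0 < 1)


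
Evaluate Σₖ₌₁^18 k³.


n(n+1)/2 = 18×19/2 = 171
Σk³ = 171² = 29241

Σk³ = 29241


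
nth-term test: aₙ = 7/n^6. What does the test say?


lim(n→∞) 7/n^6 = 0
lim aₙ = 0 → nth-term test is INCONCLUSIVE
(Need other tests; this is actually a convergent p-series with p=6 > 1)

Inconclusive (lim aₙ = 0; need another test)


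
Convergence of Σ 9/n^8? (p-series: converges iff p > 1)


p-series test: Σ c/n^p converges if p > 1, diverges if p ≤ 1 (constant c > 0 doesn't affect convergence).
p = 8
8 > 1 → CONVERGES

Converges (p = 8 > 1)


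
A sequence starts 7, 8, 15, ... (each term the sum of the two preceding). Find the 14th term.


Computing iteratively: 7, 8, 15, 23, 38, 61, 99, 160, 259, 419, 678, 1097, ...
a_14 = 2872

a_14 = 2872


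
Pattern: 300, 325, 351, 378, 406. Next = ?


Pattern: triangular numbers: n(n+1)/2
Terms: 300, 325, 351, 378, 406
Next term = 435

Next term = 435


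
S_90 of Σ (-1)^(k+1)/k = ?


S = 1 - 1/2 + 1/3 - 1/4 + 1/5 - 1/6 + 1/7 - 1/8 ± ...
= 0.6876
(Full series converges to +ln(2) ≈ +0.6931)

S_90 = 0.6876


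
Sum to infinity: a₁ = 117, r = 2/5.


S∞ = a₁/(1-r) = 117/(1 - 2/5)
= 117/(3/5)
= 195

S∞ = 195


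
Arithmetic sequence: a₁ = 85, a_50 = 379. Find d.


d = (aₙ - a₁)/(n-1)
= (379 - 85)/(50-1)
= 294/49 = 6

d = 6


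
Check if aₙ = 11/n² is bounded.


a₁ = 11, a₂ = 11/4, a₃ = 11/9, ...
0 < aₙ ≤ 11 for all n ≥ 1
The sequence IS bounded

Bounded (0 < aₙ ≤ 11)


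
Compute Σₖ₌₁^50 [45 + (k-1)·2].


aₙ = 45 + (50-1)×2 = 143
Sₙ = n(a₁+aₙ)/2 = 50×(45+143)/2
= 50×188/2 = 4700

S_50 = 4700


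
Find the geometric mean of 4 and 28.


GM = √(4×28) = √112 = 10.583

GM = 10.583


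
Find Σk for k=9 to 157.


Σₖ₌9^157 k = Σₖ₌₁^157 k − Σₖ₌₁^8 k
= 157·158/2 − 8·9/2
= 12403 − 36 = 12367

Σk = 12367


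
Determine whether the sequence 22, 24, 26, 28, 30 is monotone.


Differences: 2, 2, 2, 2
All differences > 0 → strictly INCREASING

Monotonically increasing


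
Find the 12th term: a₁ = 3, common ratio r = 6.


aₙ = a₁·r^(n-1)
= 3×6^11
= 3×362797056
= 1088391168

a_12 = 1088391168


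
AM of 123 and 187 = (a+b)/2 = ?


AM = (123 + 187)/2 = 310/2 = 155

AM = 155


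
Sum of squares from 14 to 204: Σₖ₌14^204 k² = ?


Σₖ₌14^204 k² = Σₖ₌₁^204 k² − Σₖ₌₁^13 k²
= 204·205·409/6 − 13·14·27/6
= 2850730 − 819 = 2849911

Σk² = 2849911


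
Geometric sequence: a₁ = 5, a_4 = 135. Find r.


r^(n-1) = aₙ/a₁
r^3 = 135/5 = 27
r = 27^(1/3)
= 3

r = 3


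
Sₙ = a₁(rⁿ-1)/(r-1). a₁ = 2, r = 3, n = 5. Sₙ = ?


Sₙ = 2×(3^5 - 1)/(3 - 1)
= 2×(243 - 1)/2
= 2×242/2
= 242

S_5 = 242


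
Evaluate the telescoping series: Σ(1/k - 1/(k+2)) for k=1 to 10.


Telescoping with gap 2: two head and two tail terms survive.
= (1 + 1/2) - (1/11 + 1/12)
= 3/2 - 1/11 - 1/12 = 175/132

Sum = 175/132


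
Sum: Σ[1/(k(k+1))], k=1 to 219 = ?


1/(k(k+1)) = 1/k - 1/(k+1) (partial fractions)
Telescoping: Σ = 1 - 1/220 = 219/220

Sum = 219/220


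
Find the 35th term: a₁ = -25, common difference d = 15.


aₙ = a₁ + (n-1)d
= -25 + (35-1)×15
= -25 + 510
= 485

a_35 = 485


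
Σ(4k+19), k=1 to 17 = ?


Σ(4k+19) = 4·Σk + 19·n
= 4·153 + 19·17
= 612 + 323 = 935

Σ = 935


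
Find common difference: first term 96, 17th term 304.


d = (aₙ - a₁)/(n-1)
= (304 - 96)/(17-1)
= 208/16 = 13

d = 13


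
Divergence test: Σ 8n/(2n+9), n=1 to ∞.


lim(n→∞) 8n/(2n+9) = 8/2 = 4  (divide numerator and denominator by n)
lim aₙ = 4 ≠ 0 → series DIVERGES

Diverges (lim aₙ = 4 ≠ 0)


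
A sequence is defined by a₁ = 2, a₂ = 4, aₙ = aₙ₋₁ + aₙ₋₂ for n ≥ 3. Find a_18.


Computing iteratively: 2, 4, 6, 10, 16, 26, 42, 68, 110, 178, 288, 466, ...
a_18 = 8362

a_18 = 8362


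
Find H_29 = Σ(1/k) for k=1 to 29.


H_29 = 1/1 + 1/2 + 1/3 + ... + 1/29
= 9227046511387/2329089562800
≈ 3.9617

H_29 = 9227046511387/2329089562800 ≈ 3.9617


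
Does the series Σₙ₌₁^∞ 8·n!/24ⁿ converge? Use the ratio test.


aₙ = 8·n!/24^n
a_{n+1}/aₙ = (n+1)!/24^(n+1) × 24^n/n!  (constant 8 cancels)
= (n+1)/24
L = lim(n→∞) (n+1)/24 = ∞
L > 1 → series DIVERGES

Diverges (ratio test: L = ∞ > 1)


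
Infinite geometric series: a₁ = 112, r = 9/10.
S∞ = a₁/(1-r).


S∞ = a₁/(1-r) = 112/(1 - 9/10)
= 112/(1/10)
= 1120

S∞ = 1120


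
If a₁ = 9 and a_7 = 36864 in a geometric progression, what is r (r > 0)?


r^(n-1) = aₙ/a₁
r^6 = 36864/9 = 4096
r = 4096^(1/6)
= ±4; taking r > 0 gives r = 4

r = 4


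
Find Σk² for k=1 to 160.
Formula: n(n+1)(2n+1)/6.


n = 160
n(n+1)(2n+1)/6 = 160×161×321/6
= 8268960/6 = 1378160

Σk² = 1378160


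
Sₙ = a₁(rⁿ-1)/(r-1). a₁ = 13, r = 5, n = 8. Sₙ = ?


Sₙ = 13×(5^8 - 1)/(5 - 1)
= 13×(390625 - 1)/4
= 13×390624/4
= 1269528

S_8 = 1269528


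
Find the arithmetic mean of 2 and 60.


AM = (2 + 60)/2 = 62/2 = 31

AM = 31


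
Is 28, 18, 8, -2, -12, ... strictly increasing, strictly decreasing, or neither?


Differences: -10, -10, -10, -10
All differences < 0 → strictly DECREASING

Monotonically decreasing
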